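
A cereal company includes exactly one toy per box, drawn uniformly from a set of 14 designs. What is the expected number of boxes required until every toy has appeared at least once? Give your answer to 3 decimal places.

After k distinct toys have appeared, the next box gives a new one with probability (14-k)/14, so the expected wait for the (k+1)-th is 14/(14-k).
E[T] = 14/14 + 14/13 + 14/12 + ... + 14/2 + 14/1 = 14·H_{14}.
H_{14} = 3.2516, so E[T] = 45.5219.

45.522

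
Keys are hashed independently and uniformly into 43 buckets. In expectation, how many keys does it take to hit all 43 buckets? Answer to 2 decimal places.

Split into phases: going from k distinct to k+1 distinct takes on average 43/(43-k) keys.
E[T] = 43/43 + 43/42 + 43/41 + ... + 43/2 + 43/1 = 43·H_{43}.
H_{43} = 4.350, so E[T] = 187.050.

187.05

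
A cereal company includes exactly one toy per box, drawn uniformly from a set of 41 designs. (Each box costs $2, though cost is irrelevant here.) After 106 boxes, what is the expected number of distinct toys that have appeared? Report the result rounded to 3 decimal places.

For each toy, P(seen in 106 boxes) = 1 - (40/41)^106 = 0.9270.
By linearity of expectation, E[distinct seen] = 41·(1 - (40/41)^106) = 38.0074.

38.007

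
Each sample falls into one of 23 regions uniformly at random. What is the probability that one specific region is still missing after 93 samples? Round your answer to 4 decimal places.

0.0160

On each sample the fixed region fails to appear with probability 22/23.
P(still missing after 93) = (22/23)^93 = 0.01602.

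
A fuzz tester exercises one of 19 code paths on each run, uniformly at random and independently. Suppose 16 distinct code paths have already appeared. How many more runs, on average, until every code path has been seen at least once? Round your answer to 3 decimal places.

34.833

The wait to go from k to k+1 distinct code paths is geometric with mean 19/(19-k).
Sum over k = 16,...,18: E = 19/3 + 19/2 + 19/1 = 34.8333.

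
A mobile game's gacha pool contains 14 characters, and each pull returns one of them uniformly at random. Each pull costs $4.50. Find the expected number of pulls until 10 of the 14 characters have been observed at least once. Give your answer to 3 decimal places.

16.355

With k distinct characters already seen, the next new one arrives after an expected 14/(14-k) pulls.
Sum over k = 0,...,9: E = 14/14 + 14/13 + 14/12 + ... + 14/6 + 14/5 = 16.3552.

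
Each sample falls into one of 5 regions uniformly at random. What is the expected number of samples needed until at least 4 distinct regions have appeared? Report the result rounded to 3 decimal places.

With k distinct regions already seen, the next new one arrives after an expected 5/(5-k) samples.
Sum over k = 0,...,3: E = 5/5 + 5/4 + 5/3 + 5/2 = 6.4167.

6.417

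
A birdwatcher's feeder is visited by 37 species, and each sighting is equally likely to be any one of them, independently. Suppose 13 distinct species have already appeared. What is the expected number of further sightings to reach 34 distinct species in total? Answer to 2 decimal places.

71.88

The wait to go from k to k+1 distinct species is geometric with mean 37/(37-k).
Sum over k = 13,...,33: E = 37/24 + 37/23 + 37/22 + ... + 37/5 + 37/4 = 71.877.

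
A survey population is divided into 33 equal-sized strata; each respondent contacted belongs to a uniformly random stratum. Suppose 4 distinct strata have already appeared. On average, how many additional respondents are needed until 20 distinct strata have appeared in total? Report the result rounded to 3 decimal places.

25.790

From k distinct to k+1 distinct takes on average 33/(33-k) respondents.
Sum over k = 4,...,19: E = 33/29 + 33/28 + 33/27 + ... + 33/15 + 33/14 = 25.7902.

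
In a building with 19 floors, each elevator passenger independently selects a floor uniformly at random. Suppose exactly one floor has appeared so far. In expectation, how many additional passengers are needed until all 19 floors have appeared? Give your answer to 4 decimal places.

66.4071

The wait to go from k to k+1 distinct floors is geometric with mean 19/(19-k).
Sum over k = 1,...,18: E = 19/18 + 19/17 + 19/16 + ... + 19/2 + 19/1 = 66.40705.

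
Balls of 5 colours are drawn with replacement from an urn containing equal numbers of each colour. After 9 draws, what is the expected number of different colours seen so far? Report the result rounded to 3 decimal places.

4.329

For each colour, P(seen in 9 draws) = 1 - (4/5)^9 = 0.8658.
By linearity of expectation, E[distinct seen] = 5·(1 - (4/5)^9) = 4.3289.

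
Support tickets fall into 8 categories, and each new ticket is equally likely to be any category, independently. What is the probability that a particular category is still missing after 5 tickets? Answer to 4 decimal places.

0.5129

Each ticket misses the fixed category with probability (8-1)/8 = 7/8, independently.
P(still missing after 5) = (7/8)^5 = 0.51291.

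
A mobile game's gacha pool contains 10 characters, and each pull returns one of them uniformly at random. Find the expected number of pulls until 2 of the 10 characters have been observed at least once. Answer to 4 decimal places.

Going from k to k+1 distinct takes a geometric number of pulls with mean 10/(10-k).
Sum over k = 0,...,1: E = 10/10 + 10/9 = 2.11111.

2.1111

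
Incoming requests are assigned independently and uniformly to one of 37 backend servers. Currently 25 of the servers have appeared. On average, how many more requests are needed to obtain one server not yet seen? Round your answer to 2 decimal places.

The number of requests until the next new server is geometric with success probability 12/37, so its mean is 37/12.
E = 37/12 = 3.083.

3.08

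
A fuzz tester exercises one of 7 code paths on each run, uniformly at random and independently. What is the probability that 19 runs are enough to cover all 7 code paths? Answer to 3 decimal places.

By inclusion–exclusion over which code paths are missing,
P(all seen) = Σ_{j=0}^{7} (-1)^j C(7,j)((7-j)/7)^19
= 1.0000 - 0.3742 + 0.0351 - 0.0008 + 0.0000 - 0.0000 + 0.0000 - 0.0000
= 0.6601.

0.660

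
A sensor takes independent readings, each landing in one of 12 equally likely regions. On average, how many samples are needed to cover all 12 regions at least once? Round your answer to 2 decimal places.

37.24

After k distinct regions have appeared, the next sample gives a new one with probability (12-k)/12, so the expected wait for the (k+1)-th is 12/(12-k).
E[T] = 12/12 + 12/11 + 12/10 + ... + 12/2 + 12/1 = 12·H_{12}.
H_{12} = 3.103, so E[T] = 37.239.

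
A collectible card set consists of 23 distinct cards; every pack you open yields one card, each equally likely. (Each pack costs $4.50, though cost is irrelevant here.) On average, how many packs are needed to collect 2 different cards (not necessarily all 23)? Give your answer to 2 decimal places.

2.05

Going from k to k+1 distinct takes a geometric number of packs with mean 23/(23-k).
Sum over k = 0,...,1: E = 23/23 + 23/22 = 2.045.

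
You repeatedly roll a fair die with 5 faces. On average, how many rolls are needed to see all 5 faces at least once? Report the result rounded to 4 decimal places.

After k distinct faces have appeared, the next roll gives a new one with probability (5-k)/5, so the expected wait for the (k+1)-th is 5/(5-k).
E[T] = 5/5 + 5/4 + 5/3 + 5/2 + 5/1 = 5·H_{5}.
H_{5} = 2.28333, so E[T] = 11.41667.

11.4167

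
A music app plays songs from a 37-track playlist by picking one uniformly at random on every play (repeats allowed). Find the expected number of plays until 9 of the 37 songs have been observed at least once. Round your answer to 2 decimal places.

Going from k to k+1 distinct takes a geometric number of plays with mean 37/(37-k).
Sum over k = 0,...,8: E = 37/37 + 37/36 + 37/35 + ... + 37/30 + 37/29 = 10.153.

10.15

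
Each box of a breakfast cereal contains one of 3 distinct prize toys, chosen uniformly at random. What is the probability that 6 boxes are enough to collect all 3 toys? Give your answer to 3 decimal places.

0.741

Let A_i be the event that toy i is missing after 6 boxes. By inclusion–exclusion on the A_i,
P(all seen) = Σ_{j=0}^{3} (-1)^j C(3,j)((3-j)/3)^6
= 1.0000 - 0.2634 + 0.0041 - 0.0000
= 0.7407.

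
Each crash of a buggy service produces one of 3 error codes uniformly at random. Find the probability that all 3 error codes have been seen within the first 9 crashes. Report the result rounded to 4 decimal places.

Let A_i be the event that error code i is missing after 9 crashes. By inclusion–exclusion on the A_i,
P(all seen) = Σ_{j=0}^{3} (-1)^j C(3,j)((3-j)/3)^9
= 1.00000 - 0.07804 + 0.00015 - 0.00000
= 0.92212.

0.9221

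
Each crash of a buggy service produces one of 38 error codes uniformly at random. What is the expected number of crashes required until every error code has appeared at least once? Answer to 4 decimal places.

The wait to go from k to k+1 distinct error codes is geometric with mean 38/(38-k).
E[T] = 38/38 + 38/37 + 38/36 + ... + 38/2 + 38/1 = 38·H_{38}.
H_{38} = 4.22790, so E[T] = 160.66028.

160.6603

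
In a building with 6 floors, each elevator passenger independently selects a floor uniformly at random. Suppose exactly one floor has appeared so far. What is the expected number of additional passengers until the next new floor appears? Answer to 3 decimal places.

Each passenger yields a new floor with probability (6-1)/6 = 5/6, so the wait is geometric with mean 6/5.
E = 6/5 = 1.2000.

1.200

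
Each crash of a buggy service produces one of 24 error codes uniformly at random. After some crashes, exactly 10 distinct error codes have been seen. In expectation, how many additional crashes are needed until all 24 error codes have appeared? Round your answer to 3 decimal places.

78.037

With k distinct error codes already seen, the next new one takes an expected 24/(24-k) crashes.
Sum over k = 10,...,23: E = 24/14 + 24/13 + 24/12 + ... + 24/2 + 24/1 = 78.0375.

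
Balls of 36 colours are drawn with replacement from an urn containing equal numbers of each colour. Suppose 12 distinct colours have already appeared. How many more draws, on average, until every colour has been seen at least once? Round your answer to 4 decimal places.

135.9345

With k distinct colours already seen, the next new one takes an expected 36/(36-k) draws.
Sum over k = 12,...,35: E = 36/24 + 36/23 + 36/22 + ... + 36/2 + 36/1 = 135.93449.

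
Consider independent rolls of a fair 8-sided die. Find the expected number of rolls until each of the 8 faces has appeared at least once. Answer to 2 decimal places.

After k distinct faces have appeared, the next roll gives a new one with probability (8-k)/8, so the expected wait for the (k+1)-th is 8/(8-k).
E[T] = 8/8 + 8/7 + 8/6 + ... + 8/2 + 8/1 = 8·H_{8}.
H_{8} = 2.718, so E[T] = 21.743.

21.74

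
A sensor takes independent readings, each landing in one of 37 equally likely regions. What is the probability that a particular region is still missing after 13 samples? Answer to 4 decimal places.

0.7003

Each sample misses the fixed region with probability (37-1)/37 = 36/37, independently.
P(still missing after 13) = (36/37)^13 = 0.70034.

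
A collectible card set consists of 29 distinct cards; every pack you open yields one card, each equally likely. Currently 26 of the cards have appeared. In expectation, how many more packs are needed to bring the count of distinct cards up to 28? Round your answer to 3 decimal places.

With k distinct cards already seen, the next new one takes an expected 29/(29-k) packs.
Sum over k = 26,...,27: E = 29/3 + 29/2 = 24.1667.

24.167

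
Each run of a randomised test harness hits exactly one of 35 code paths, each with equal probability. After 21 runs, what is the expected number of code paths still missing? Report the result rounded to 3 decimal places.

19.041

For each code path, P(unseen after 21) = (34/35)^21 = 0.5440.
By linearity of expectation, E[unseen] = 35·(34/35)^21 = 19.0413.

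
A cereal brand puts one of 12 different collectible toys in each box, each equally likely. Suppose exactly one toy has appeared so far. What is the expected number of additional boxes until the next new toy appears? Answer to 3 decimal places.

Each box yields a new toy with probability (12-1)/12 = 11/12, so the wait is geometric with mean 12/11.
E = 12/11 = 1.0909.

1.091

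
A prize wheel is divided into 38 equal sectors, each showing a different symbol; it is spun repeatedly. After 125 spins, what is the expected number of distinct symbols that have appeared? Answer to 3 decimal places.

36.645

For each symbol, P(seen in 125 spins) = 1 - (37/38)^125 = 0.9643.
By linearity of expectation, E[distinct seen] = 38·(1 - (37/38)^125) = 36.6447.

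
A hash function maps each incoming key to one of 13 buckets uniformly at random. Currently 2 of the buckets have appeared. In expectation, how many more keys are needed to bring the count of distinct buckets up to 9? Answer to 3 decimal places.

From k distinct to k+1 distinct takes on average 13/(13-k) keys.
Sum over k = 2,...,8: E = 13/11 + 13/10 + 13/9 + ... + 13/6 + 13/5 = 12.1751.

12.175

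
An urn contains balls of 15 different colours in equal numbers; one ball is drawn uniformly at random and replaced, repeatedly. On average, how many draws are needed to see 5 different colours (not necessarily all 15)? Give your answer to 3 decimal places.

With k distinct colours already seen, the next new one arrives after an expected 15/(15-k) draws.
Sum over k = 0,...,4: E = 15/15 + 15/14 + 15/13 + 15/12 + 15/11 = 5.8389.

5.839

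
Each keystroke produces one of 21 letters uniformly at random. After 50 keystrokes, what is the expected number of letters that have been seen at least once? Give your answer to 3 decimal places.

19.169

For each letter, P(seen in 50 keystrokes) = 1 - (20/21)^50 = 0.9128.
By linearity of expectation, E[distinct seen] = 21·(1 - (20/21)^50) = 19.1687.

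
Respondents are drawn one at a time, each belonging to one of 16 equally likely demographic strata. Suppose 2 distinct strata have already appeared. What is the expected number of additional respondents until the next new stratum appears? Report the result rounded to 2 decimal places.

The number of respondents until the next new stratum is geometric with success probability 14/16, so its mean is 16/14.
E = 16/14 = 1.143.

1.14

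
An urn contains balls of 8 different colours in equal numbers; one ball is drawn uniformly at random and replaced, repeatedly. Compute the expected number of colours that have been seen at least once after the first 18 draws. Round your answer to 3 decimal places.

For each colour, P(seen in 18 draws) = 1 - (7/8)^18 = 0.9096.
By linearity of expectation, E[distinct seen] = 8·(1 - (7/8)^18) = 7.2768.

7.277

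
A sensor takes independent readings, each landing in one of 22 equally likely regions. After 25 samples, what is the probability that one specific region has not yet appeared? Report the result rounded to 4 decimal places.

0.3125

On each sample the fixed region fails to appear with probability 21/22.
P(still missing after 25) = (21/22)^25 = 0.31255.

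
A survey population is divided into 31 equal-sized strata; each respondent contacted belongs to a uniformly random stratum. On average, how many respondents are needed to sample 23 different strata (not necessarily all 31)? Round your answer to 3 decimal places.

40.591

With k distinct strata already seen, the next new one arrives after an expected 31/(31-k) respondents.
Sum over k = 0,...,22: E = 31/31 + 31/30 + 31/29 + ... + 31/10 + 31/9 = 40.5910.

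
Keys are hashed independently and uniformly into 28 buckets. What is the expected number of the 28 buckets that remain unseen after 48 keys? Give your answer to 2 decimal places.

For each bucket, P(unseen after 48) = (27/28)^48 = 0.175.
By linearity of expectation, E[unseen] = 28·(27/28)^48 = 4.887.

4.89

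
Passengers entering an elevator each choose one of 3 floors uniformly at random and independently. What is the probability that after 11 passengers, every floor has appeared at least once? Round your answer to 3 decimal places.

0.965

By inclusion–exclusion over which floors are missing,
P(all seen) = Σ_{j=0}^{3} (-1)^j C(3,j)((3-j)/3)^11
= 1.0000 - 0.0347 + 0.0000 - 0.0000
= 0.9653.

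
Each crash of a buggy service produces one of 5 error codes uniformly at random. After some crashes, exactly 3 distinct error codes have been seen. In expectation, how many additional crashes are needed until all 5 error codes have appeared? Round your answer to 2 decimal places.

7.50

The wait to go from k to k+1 distinct error codes is geometric with mean 5/(5-k).
Sum over k = 3,...,4: E = 5/2 + 5/1 = 7.500.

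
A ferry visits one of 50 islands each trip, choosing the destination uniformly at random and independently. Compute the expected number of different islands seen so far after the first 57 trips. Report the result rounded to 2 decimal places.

34.19

For each island, P(seen in 57 trips) = 1 - (49/50)^57 = 0.684.
By linearity of expectation, E[distinct seen] = 50·(1 - (49/50)^57) = 34.193.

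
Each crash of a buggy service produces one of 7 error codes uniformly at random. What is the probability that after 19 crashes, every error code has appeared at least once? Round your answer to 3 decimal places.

0.660

By inclusion–exclusion over which error codes are missing,
P(all seen) = Σ_{j=0}^{7} (-1)^j C(7,j)((7-j)/7)^19
= 1.0000 - 0.3742 + 0.0351 - 0.0008 + 0.0000 - 0.0000 + 0.0000 - 0.0000
= 0.6601.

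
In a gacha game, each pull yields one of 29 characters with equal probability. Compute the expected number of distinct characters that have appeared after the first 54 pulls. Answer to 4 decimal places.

For each character, P(seen in 54 pulls) = 1 - (28/29)^54 = 0.84967.
By linearity of expectation, E[distinct seen] = 29·(1 - (28/29)^54) = 24.64047.

24.6405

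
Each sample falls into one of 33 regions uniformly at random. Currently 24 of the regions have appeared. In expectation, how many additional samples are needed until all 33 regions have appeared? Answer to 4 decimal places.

From k distinct to k+1 distinct takes on average 33/(33-k) samples.
Sum over k = 24,...,32: E = 33/9 + 33/8 + 33/7 + ... + 33/2 + 33/1 = 93.35595.

93.3560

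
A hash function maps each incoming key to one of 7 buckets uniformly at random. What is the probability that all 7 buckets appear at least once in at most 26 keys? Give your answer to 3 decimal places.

Let A_i be the event that bucket i is missing after 26 keys. By inclusion–exclusion on the A_i,
P(all seen) = Σ_{j=0}^{7} (-1)^j C(7,j)((7-j)/7)^26
= 1.0000 - 0.1272 + 0.0033 - 0.0000 + 0.0000 - 0.0000 + 0.0000 - 0.0000
= 0.8761.

0.876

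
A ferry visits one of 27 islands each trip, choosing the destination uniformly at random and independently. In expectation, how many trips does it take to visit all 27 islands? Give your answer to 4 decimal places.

The wait to go from k to k+1 distinct islands is geometric with mean 27/(27-k).
E[T] = 27/27 + 27/26 + 27/25 + ... + 27/2 + 27/1 = 27·H_{27}.
H_{27} = 3.89146, so E[T] = 105.06933.

105.0693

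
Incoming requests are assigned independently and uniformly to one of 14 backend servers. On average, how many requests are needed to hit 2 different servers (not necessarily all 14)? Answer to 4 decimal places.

2.0769

With k distinct servers already seen, the next new one arrives after an expected 14/(14-k) requests.
Sum over k = 0,...,1: E = 14/14 + 14/13 = 2.07692.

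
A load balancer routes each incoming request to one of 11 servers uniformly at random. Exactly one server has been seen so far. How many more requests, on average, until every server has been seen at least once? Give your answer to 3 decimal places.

With k distinct servers already seen, the next new one takes an expected 11/(11-k) requests.
Sum over k = 1,...,10: E = 11/10 + 11/9 + 11/8 + ... + 11/2 + 11/1 = 32.2187.

32.219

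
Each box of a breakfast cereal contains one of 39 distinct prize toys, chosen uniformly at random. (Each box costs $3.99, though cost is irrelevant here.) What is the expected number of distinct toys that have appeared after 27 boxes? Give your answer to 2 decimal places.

19.66

For each toy, P(seen in 27 boxes) = 1 - (38/39)^27 = 0.504.
By linearity of expectation, E[distinct seen] = 39·(1 - (38/39)^27) = 19.659.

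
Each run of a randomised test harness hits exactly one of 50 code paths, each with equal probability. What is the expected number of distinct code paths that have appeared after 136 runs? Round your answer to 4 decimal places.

46.7958

For each code path, P(seen in 136 runs) = 1 - (49/50)^136 = 0.93592.
By linearity of expectation, E[distinct seen] = 50·(1 - (49/50)^136) = 46.79582.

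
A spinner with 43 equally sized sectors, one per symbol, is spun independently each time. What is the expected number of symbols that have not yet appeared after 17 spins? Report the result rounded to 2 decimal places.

For each symbol, P(unseen after 17) = (42/43)^17 = 0.670.
By linearity of expectation, E[unseen] = 43·(42/43)^17 = 28.823.

28.82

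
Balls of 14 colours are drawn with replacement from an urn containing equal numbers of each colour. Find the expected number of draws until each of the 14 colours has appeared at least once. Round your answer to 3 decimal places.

Split into phases: going from k distinct to k+1 distinct takes on average 14/(14-k) draws.
E[T] = 14/14 + 14/13 + 14/12 + ... + 14/2 + 14/1 = 14·H_{14}.
H_{14} = 3.2516, so E[T] = 45.5219.

45.522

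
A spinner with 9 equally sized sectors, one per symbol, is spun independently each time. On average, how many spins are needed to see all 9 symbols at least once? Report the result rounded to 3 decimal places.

The wait to go from k to k+1 distinct symbols is geometric with mean 9/(9-k).
E[T] = 9/9 + 9/8 + 9/7 + ... + 9/2 + 9/1 = 9·H_{9}.
H_{9} = 2.8290, so E[T] = 25.4607.

25.461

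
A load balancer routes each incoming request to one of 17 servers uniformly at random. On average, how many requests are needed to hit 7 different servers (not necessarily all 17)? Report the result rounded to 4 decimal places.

With k distinct servers already seen, the next new one arrives after an expected 17/(17-k) requests.
Sum over k = 0,...,6: E = 17/17 + 17/16 + 17/15 + ... + 17/12 + 17/11 = 8.67993.

8.6799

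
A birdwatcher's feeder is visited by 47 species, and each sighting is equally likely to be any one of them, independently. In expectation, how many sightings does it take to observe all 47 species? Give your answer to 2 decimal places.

Split into phases: going from k distinct to k+1 distinct takes on average 47/(47-k) sightings.
E[T] = 47/47 + 47/46 + 47/45 + ... + 47/2 + 47/1 = 47·H_{47}.
H_{47} = 4.438, so E[T] = 208.584.

208.58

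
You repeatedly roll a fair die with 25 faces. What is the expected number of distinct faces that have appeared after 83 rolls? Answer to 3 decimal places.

For each face, P(seen in 83 rolls) = 1 - (24/25)^83 = 0.9662.
By linearity of expectation, E[distinct seen] = 25·(1 - (24/25)^83) = 24.1558.

24.156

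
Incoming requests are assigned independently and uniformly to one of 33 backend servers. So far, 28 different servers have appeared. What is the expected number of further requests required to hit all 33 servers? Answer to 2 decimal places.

From k distinct to k+1 distinct takes on average 33/(33-k) requests.
Sum over k = 28,...,32: E = 33/5 + 33/4 + 33/3 + 33/2 + 33/1 = 75.350.

75.35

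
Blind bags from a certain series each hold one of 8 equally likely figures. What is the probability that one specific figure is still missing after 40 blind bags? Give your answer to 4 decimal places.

Each blind bag misses the fixed figure with probability (8-1)/8 = 7/8, independently.
P(still missing after 40) = (7/8)^40 = 0.00479.

0.0048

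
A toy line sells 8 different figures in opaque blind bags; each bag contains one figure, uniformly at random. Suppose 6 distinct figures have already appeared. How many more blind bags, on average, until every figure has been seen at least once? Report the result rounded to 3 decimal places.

With k distinct figures already seen, the next new one takes an expected 8/(8-k) blind bags.
Sum over k = 6,...,7: E = 8/2 + 8/1 = 12.0000.

12.000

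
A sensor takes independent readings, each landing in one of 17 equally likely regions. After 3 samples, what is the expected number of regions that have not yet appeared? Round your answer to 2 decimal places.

For each region, P(unseen after 3) = (16/17)^3 = 0.834.
By linearity of expectation, E[unseen] = 17·(16/17)^3 = 14.173.

14.17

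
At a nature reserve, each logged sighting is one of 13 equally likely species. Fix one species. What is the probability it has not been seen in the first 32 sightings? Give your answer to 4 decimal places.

On each sighting the fixed species fails to appear with probability 12/13.
P(still missing after 32) = (12/13)^32 = 0.07720.

0.0772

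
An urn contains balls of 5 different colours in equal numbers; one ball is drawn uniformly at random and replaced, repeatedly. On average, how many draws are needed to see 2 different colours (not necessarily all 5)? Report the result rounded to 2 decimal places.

2.25

Going from k to k+1 distinct takes a geometric number of draws with mean 5/(5-k).
Sum over k = 0,...,1: E = 5/5 + 5/4 = 2.250.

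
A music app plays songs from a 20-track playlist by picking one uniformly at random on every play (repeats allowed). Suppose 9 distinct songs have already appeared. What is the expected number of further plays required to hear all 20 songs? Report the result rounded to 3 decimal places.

From k distinct to k+1 distinct takes on average 20/(20-k) plays.
Sum over k = 9,...,19: E = 20/11 + 20/10 + 20/9 + ... + 20/2 + 20/1 = 60.3975.

60.398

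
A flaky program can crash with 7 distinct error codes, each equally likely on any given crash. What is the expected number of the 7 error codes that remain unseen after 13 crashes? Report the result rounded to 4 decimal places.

For each error code, P(unseen after 13) = (6/7)^13 = 0.13480.
By linearity of expectation, E[unseen] = 7·(6/7)^13 = 0.94360.

0.9436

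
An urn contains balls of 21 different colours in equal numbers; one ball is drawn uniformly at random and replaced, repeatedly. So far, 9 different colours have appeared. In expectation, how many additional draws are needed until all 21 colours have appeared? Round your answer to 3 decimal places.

With k distinct colours already seen, the next new one takes an expected 21/(21-k) draws.
Sum over k = 9,...,20: E = 21/12 + 21/11 + 21/10 + ... + 21/2 + 21/1 = 65.1674.

65.167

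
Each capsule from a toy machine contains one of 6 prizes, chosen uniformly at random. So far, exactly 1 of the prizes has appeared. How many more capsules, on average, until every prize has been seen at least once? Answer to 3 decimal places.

The wait to go from k to k+1 distinct prizes is geometric with mean 6/(6-k).
Sum over k = 1,...,5: E = 6/5 + 6/4 + 6/3 + 6/2 + 6/1 = 13.7000.

13.700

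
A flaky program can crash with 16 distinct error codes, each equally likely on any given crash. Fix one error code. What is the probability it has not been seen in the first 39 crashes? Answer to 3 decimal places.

Each crash misses the fixed error code with probability (16-1)/16 = 15/16, independently.
P(still missing after 39) = (15/16)^39 = 0.0807.

0.081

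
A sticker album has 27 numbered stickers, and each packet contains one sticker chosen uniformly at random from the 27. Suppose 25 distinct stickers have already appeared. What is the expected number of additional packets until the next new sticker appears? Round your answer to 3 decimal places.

Each packet yields a new sticker with probability (27-25)/27 = 2/27, so the wait is geometric with mean 27/2.
E = 27/2 = 13.5000.

13.500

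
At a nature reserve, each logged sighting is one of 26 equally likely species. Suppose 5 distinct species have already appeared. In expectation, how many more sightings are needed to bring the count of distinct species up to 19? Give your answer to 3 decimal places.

27.365

From k distinct to k+1 distinct takes on average 26/(26-k) sightings.
Sum over k = 5,...,18: E = 26/21 + 26/20 + 26/19 + ... + 26/9 + 26/8 = 27.3650.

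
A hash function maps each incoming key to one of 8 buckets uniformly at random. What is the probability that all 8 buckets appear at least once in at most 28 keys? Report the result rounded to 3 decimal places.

Let A_i be the event that bucket i is missing after 28 keys. By inclusion–exclusion on the A_i,
P(all seen) = Σ_{j=0}^{8} (-1)^j C(8,j)((8-j)/8)^28
= 1.0000 - 0.1902 + 0.0089 - 0.0001 + 0.0000 - 0.0000 + 0.0000 - 0.0000 + 0.0000
= 0.8185.

0.819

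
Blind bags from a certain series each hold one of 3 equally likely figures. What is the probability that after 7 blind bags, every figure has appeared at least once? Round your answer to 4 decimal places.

By inclusion–exclusion over which figures are missing,
P(all seen) = Σ_{j=0}^{3} (-1)^j C(3,j)((3-j)/3)^7
= 1.00000 - 0.17558 + 0.00137 - 0.00000
= 0.82579.

0.8258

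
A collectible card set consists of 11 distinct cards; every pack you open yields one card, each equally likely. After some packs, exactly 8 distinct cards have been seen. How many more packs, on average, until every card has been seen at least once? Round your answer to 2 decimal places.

20.17

With k distinct cards already seen, the next new one takes an expected 11/(11-k) packs.
Sum over k = 8,...,10: E = 11/3 + 11/2 + 11/1 = 20.167.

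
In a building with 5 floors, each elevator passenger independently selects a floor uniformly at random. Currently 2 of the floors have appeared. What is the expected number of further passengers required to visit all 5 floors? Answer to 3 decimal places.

From k distinct to k+1 distinct takes on average 5/(5-k) passengers.
Sum over k = 2,...,4: E = 5/3 + 5/2 + 5/1 = 9.1667.

9.167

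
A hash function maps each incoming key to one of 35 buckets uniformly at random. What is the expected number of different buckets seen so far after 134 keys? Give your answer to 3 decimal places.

34.280

For each bucket, P(seen in 134 keys) = 1 - (34/35)^134 = 0.9794.
By linearity of expectation, E[distinct seen] = 35·(1 - (34/35)^134) = 34.2803.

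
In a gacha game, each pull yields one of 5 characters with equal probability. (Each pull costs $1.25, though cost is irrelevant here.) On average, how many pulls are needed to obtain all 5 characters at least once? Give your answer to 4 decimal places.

Split into phases: going from k distinct to k+1 distinct takes on average 5/(5-k) pulls.
E[T] = 5/5 + 5/4 + 5/3 + 5/2 + 5/1 = 5·H_{5}.
H_{5} = 2.28333, so E[T] = 11.41667.

11.4167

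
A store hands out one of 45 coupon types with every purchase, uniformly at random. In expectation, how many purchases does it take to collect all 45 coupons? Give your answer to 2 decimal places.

197.77

After k distinct coupons have appeared, the next purchase gives a new one with probability (45-k)/45, so the expected wait for the (k+1)-th is 45/(45-k).
E[T] = 45/45 + 45/44 + 45/43 + ... + 45/2 + 45/1 = 45·H_{45}.
H_{45} = 4.395, so E[T] = 197.773.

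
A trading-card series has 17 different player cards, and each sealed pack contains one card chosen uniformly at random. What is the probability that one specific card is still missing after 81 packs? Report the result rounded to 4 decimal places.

0.0074

On each pack the fixed card fails to appear with probability 16/17.
P(still missing after 81) = (16/17)^81 = 0.00737.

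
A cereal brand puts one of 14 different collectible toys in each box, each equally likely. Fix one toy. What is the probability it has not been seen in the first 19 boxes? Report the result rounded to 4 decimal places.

Each box misses the fixed toy with probability (14-1)/14 = 13/14, independently.
P(still missing after 19) = (13/14)^19 = 0.24462.

0.2446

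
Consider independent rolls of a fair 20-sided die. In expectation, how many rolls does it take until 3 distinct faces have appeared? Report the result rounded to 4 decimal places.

With k distinct faces already seen, the next new one arrives after an expected 20/(20-k) rolls.
Sum over k = 0,...,2: E = 20/20 + 20/19 + 20/18 = 3.16374.

3.1637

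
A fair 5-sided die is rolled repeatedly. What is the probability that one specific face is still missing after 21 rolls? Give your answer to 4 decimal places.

On each roll the fixed face fails to appear with probability 4/5.
P(still missing after 21) = (4/5)^21 = 0.00922.

0.0092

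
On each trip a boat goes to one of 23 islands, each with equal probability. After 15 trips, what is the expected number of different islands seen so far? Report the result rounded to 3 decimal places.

11.193

For each island, P(seen in 15 trips) = 1 - (22/23)^15 = 0.4866.
By linearity of expectation, E[distinct seen] = 23·(1 - (22/23)^15) = 11.1927.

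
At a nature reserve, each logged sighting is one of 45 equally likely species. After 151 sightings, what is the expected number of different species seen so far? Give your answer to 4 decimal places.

43.4883

For each species, P(seen in 151 sightings) = 1 - (44/45)^151 = 0.96641.
By linearity of expectation, E[distinct seen] = 45·(1 - (44/45)^151) = 43.48826.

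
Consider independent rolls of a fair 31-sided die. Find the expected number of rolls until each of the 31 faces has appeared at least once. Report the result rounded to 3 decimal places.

Split into phases: going from k distinct to k+1 distinct takes on average 31/(31-k) rolls.
E[T] = 31/31 + 31/30 + 31/29 + ... + 31/2 + 31/1 = 31·H_{31}.
H_{31} = 4.0272, so E[T] = 124.8446.

124.845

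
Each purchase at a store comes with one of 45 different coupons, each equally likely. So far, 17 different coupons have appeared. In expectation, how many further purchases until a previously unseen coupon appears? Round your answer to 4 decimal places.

1.6071

The number of purchases until the next new coupon is geometric with success probability 28/45, so its mean is 45/28.
E = 45/28 = 1.60714.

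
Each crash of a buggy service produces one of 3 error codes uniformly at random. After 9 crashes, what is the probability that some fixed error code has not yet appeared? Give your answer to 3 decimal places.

0.026

Each crash misses the fixed error code with probability (3-1)/3 = 2/3, independently.
P(still missing after 9) = (2/3)^9 = 0.0260.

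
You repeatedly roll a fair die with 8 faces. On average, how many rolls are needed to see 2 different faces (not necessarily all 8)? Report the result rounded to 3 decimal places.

Going from k to k+1 distinct takes a geometric number of rolls with mean 8/(8-k).
Sum over k = 0,...,1: E = 8/8 + 8/7 = 2.1429.

2.143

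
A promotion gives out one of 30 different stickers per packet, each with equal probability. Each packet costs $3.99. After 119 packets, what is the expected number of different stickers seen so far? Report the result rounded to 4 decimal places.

For each sticker, P(seen in 119 packets) = 1 - (29/30)^119 = 0.98230.
By linearity of expectation, E[distinct seen] = 30·(1 - (29/30)^119) = 29.46905.

29.4690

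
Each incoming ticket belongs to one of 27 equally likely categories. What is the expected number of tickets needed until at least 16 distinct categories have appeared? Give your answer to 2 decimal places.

23.53

Going from k to k+1 distinct takes a geometric number of tickets with mean 27/(27-k).
Sum over k = 0,...,15: E = 27/27 + 27/26 + 27/25 + ... + 27/13 + 27/12 = 23.533.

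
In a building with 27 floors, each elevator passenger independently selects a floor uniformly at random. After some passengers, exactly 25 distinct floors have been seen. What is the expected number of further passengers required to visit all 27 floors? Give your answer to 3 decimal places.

The wait to go from k to k+1 distinct floors is geometric with mean 27/(27-k).
Sum over k = 25,...,26: E = 27/2 + 27/1 = 40.5000.

40.500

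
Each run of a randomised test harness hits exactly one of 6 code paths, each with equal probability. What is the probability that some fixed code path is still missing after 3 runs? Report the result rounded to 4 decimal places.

0.5787

Each run misses the fixed code path with probability (6-1)/6 = 5/6, independently.
P(still missing after 3) = (5/6)^3 = 0.57870.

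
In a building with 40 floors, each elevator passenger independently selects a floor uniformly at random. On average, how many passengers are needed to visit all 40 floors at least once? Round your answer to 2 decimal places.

171.14

The wait to go from k to k+1 distinct floors is geometric with mean 40/(40-k).
E[T] = 40/40 + 40/39 + 40/38 + ... + 40/2 + 40/1 = 40·H_{40}.
H_{40} = 4.279, so E[T] = 171.142.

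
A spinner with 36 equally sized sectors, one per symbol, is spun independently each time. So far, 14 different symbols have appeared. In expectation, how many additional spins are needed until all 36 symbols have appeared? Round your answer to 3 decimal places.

With k distinct symbols already seen, the next new one takes an expected 36/(36-k) spins.
Sum over k = 14,...,35: E = 36/22 + 36/21 + 36/20 + ... + 36/2 + 36/1 = 132.8693.

132.869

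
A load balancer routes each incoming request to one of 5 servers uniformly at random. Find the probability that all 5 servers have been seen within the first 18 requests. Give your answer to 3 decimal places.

0.911

Let A_i be the event that server i is missing after 18 requests. By inclusion–exclusion on the A_i,
P(all seen) = Σ_{j=0}^{5} (-1)^j C(5,j)((5-j)/5)^18
= 1.0000 - 0.0901 + 0.0010 - 0.0000 + 0.0000 - 0.0000
= 0.9109.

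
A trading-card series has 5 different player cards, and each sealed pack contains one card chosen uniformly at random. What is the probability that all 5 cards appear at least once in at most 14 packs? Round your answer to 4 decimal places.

By inclusion–exclusion over which cards are missing,
P(all seen) = Σ_{j=0}^{5} (-1)^j C(5,j)((5-j)/5)^14
= 1.00000 - 0.21990 + 0.00784 - 0.00003 + 0.00000 - 0.00000
= 0.78791.

0.7879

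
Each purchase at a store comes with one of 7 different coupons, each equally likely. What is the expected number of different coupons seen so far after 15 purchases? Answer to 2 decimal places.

6.31

For each coupon, P(seen in 15 purchases) = 1 - (6/7)^15 = 0.901.
By linearity of expectation, E[distinct seen] = 7·(1 - (6/7)^15) = 6.307.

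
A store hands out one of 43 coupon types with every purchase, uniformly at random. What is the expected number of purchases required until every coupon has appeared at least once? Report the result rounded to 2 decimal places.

After k distinct coupons have appeared, the next purchase gives a new one with probability (43-k)/43, so the expected wait for the (k+1)-th is 43/(43-k).
E[T] = 43/43 + 43/42 + 43/41 + ... + 43/2 + 43/1 = 43·H_{43}.
H_{43} = 4.350, so E[T] = 187.050.

187.05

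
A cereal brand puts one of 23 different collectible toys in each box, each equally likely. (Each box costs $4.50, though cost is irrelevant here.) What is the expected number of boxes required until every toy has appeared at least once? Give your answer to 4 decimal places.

After k distinct toys have appeared, the next box gives a new one with probability (23-k)/23, so the expected wait for the (k+1)-th is 23/(23-k).
E[T] = 23/23 + 23/22 + 23/21 + ... + 23/2 + 23/1 = 23·H_{23}.
H_{23} = 3.73429, so E[T] = 85.88870.

85.8887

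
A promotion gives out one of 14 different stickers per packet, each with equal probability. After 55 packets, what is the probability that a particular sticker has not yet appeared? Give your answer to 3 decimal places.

Each packet misses the fixed sticker with probability (14-1)/14 = 13/14, independently.
P(still missing after 55) = (13/14)^55 = 0.0170.

0.017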